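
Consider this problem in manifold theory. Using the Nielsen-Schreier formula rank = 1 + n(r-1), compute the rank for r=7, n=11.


Nielsen-Schreier: an index-n subgroup of F_r is free of rank 1 + n(r-1).
Equivalently: chi(cover) = n*chi(base); chi(vee_r S^1) = 1 - 7 = -6.
chi(E) = 11*(-6) = -66; rank = 1 - chi(E) = 1 - (-66) = 67.
rank = 1 + 11*(7-1) = 1 + 66 = 67

67


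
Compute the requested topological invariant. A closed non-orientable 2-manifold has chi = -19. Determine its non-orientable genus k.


chi = 2 - k for closed non-orientable surfaces with k crosscaps.
-19 = 2 - k
k = 2 - (-19) = 21

21


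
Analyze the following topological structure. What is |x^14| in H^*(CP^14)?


|x| = 2 in H^*(CP^n).
|x^14| = 14 * |x| = 14 * 2 = 28

28


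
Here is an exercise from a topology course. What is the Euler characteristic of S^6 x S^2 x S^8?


chi is multiplicative: chi(X x Y) = chi(X) chi(Y).
Each even-dim sphere has chi = 2. There are 3 factors.
chi = 2^3 = 8

8


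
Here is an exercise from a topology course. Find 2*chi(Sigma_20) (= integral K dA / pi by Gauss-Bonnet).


Gauss-Bonnet: integral K dA = 2*pi*chi(M).
chi(Sigma_20) = 2 - 2*20 = -38.
(integral K dA)/pi = 2*chi = 2*(-38) = -76

-76


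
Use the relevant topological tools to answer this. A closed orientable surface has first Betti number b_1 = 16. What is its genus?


For a closed orientable surface: b_1 = 2g.
16 = 2g
g = 16 / 2 = 8

8


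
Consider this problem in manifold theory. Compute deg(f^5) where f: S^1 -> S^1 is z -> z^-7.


deg(f) = -7. Degree is multiplicative: deg(f^5) = (deg f)^5.
deg(f^5) = (-7)^5 = -16807

-16807


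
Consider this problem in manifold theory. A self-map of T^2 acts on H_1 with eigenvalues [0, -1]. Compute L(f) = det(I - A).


For a torus self-map: L(f) = det(I - A) where A acts on H_1.
L(f) = (1-0) * (1--1) = 1 * 2 = 2

2


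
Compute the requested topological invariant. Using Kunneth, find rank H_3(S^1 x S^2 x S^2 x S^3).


Each S^d has Poincare polynomial 1 + t^d.
The product S^1 x S^2 x S^2 x S^3 has Poincare polynomial prod(1+t^d_i).
Expanding: b_0=1, b_1=1, b_2=2, b_3=3, b_4=2, b_5=3, b_6=2, b_7=1, b_8=1.
b_3 = 3

3


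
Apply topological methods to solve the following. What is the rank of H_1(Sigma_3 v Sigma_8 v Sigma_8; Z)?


For a wedge X v Y: reduced H_k(X v Y) = H_k(X) + H_k(Y).
Each Sigma_g contributes b_1 = 2g.
b_1 = 6 + 16 + 16 = 38

38


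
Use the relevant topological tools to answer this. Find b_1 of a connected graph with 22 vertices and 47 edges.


For a connected graph: rank(pi_1) = b_1 = E - V + 1 = 1 - chi.
chi = V - E = 22 - 47 = -25.
rank = 1 - (-25) = 47 - 22 + 1 = 26

26


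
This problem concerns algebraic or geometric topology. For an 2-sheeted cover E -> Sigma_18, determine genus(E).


For an n-sheeted cover: chi(E) = n * chi(B).
chi(Sigma_18) = 2 - 2*18 = -34.
chi(E) = 2 * (-34) = -68.
genus(E) = (2 - chi(E))/2 = (2 - (-68))/2 = 70/2 = 35

35


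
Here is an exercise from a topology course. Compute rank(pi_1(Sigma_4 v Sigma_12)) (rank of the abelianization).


For a wedge: H_1(A v B) = H_1(A) + H_1(B).
b_1(Sigma_4) = 8, b_1(Sigma_12) = 24.
b_1 = 8 + 24 = 32

32


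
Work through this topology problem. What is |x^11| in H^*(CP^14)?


|x| = 2 in H^*(CP^n).
|x^11| = 11 * |x| = 11 * 2 = 22

22


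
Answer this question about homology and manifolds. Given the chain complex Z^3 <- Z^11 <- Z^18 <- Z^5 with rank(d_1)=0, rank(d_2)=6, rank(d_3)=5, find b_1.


rank H_k = rank(ker d_k) - rank(im d_{k+1}).
rank(ker d_1) = rank(C_1) - rank(d_1) = 11 - 0 = 11.
rank(im d_{1+1}) = 6.
rank H_1 = 11 - 6 = 5

5


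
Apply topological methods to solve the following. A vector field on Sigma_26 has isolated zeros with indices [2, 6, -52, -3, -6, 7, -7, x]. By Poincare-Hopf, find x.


Poincare-Hopf: sum of indices = chi(M).
chi(Sigma_26) = 2 - 2*26 = -50.
Sum of known indices = -53.
x = chi - (sum known) = -50 - (-53) = 3

3


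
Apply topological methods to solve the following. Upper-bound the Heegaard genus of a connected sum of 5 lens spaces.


Heegaard genus satisfies g(A#B) <= g(A) + g(B).
Each lens space has g = 1.
Upper bound: 5 * 1 = 5

5


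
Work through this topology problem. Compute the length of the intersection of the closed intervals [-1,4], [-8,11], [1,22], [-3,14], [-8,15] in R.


Intersection = [max(a_i), min(b_i)] = [1, 4].
Length = 4 - 1 = 3

3


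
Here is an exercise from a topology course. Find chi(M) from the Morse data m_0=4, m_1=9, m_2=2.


Morse theory: chi(M) = sum_k (-1)^k m_k where m_k = #(index-k critical points).
= (4) + (-9) + (2) = -3

-3


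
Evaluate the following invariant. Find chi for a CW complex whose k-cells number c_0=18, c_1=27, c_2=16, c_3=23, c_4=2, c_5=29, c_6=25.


chi = sum_k (-1)^k c_k.
= (-1)^0*18 + (-1)^1*27 + (-1)^2*16 + (-1)^3*23 + (-1)^4*2 + (-1)^5*29 + (-1)^6*25
= (18) + (-27) + (16) + (-23) + (2) + (-29) + (25)
= -18

-18


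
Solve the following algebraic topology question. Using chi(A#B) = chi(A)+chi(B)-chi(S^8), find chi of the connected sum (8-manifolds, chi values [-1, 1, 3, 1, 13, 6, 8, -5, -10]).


For n-manifolds: chi(A#B) = chi(A) + chi(B) - chi(S^8).
chi(S^8) = 1 + (-1)^8 = 2.
chi(#) = (sum chi_i) - (9-1)*chi(S^8) = 16 - 8*2 = 0

0


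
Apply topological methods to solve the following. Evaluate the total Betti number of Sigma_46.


For Sigma_46: b_0 = 1, b_1 = 2g = 92, b_2 = 1.
Total = 1 + 92 + 1 = 94

94


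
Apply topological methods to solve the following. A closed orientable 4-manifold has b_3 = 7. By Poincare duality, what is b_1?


Poincare duality for closed orientable n-manifolds: b_k = b_{n-k}.
Here n = 4, so b_1 = b_3 = 7

7


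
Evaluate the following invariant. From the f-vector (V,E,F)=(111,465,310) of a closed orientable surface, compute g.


chi = V - E + F = 111 - 465 + 310 = -44
For orientable closed surface: chi = 2 - 2g, so g = (2 - chi)/2.
g = (2 - (-44)) / 2 = 46 / 2 = 23

23


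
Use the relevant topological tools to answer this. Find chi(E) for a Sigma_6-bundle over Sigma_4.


For a fiber bundle F -> E -> B (with CW structure): chi(E) = chi(B) * chi(F).
chi(Sigma_4) = -6, chi(Sigma_6) = -10.
chi(E) = (-6) * (-10) = 60

60


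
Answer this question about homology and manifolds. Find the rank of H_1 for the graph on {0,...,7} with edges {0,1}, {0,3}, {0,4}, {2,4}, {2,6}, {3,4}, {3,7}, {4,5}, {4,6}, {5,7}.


b_1 = E - V + (number of components).
E = 10, V = 8, components = 1.
b_1 = 10 - 8 + 1 = 3

3


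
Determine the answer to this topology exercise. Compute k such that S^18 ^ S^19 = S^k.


S^m ^ S^n = S^{m+n}.
k = 18 + 19 = 37

37


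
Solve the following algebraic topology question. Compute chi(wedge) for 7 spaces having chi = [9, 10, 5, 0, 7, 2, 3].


chi(A v B) = chi(A) + chi(B) - 1 (one point identified).
For 7 spaces: chi = (sum chi_i) - (7 - 1).
sum = 36; chi = 36 - 6 = 30

30


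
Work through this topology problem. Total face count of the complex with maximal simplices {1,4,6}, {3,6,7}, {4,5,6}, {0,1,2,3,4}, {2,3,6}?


Each maximal simplex on m vertices has 2^m - 1 nonempty faces.
Take the union (dedupe shared faces).
Total distinct faces = 46

46


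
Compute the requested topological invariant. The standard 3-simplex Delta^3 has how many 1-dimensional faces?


Delta^3 has 3+1 vertices. A 1-face is a choice of 1+1 vertices.
f_1 = C(3+1, 1+1) = C(4,2) = 6

6


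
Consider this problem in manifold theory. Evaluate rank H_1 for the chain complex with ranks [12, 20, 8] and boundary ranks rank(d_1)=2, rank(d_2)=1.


rank H_k = rank(ker d_k) - rank(im d_{k+1}).
rank(ker d_1) = rank(C_1) - rank(d_1) = 20 - 2 = 18.
rank(im d_{1+1}) = 1.
rank H_1 = 18 - 1 = 17

17


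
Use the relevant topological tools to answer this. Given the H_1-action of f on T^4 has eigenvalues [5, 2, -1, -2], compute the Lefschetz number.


For a torus self-map: L(f) = det(I - A) where A acts on H_1.
L(f) = (1-5) * (1-2) * (1--1) * (1--2) = -4 * -1 * 2 * 3 = 24

24


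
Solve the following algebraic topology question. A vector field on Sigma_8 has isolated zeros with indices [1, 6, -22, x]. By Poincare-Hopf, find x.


Poincare-Hopf: sum of indices = chi(M).
chi(Sigma_8) = 2 - 2*8 = -14.
Sum of known indices = -15.
x = chi - (sum known) = -14 - (-15) = 1

1


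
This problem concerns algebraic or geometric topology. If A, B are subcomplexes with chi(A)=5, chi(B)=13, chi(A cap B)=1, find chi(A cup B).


chi(A cup B) = chi(A) + chi(B) - chi(A cap B)
= 5 + (13) - (1)
= 17

17


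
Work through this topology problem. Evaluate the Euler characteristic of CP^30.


CP^30 has one cell in each even dimension 0, 2, ..., 2*30 (30+1 cells total).
All cells are even-dimensional, so chi = number of cells.
chi = 30 + 1 = 31

31


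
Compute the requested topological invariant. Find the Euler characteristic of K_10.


K_10: V = 10, E = C(10,2) = 45.
chi = V - E = 10 - 45 = -35

-35


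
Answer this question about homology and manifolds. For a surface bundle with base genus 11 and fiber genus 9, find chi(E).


For a fiber bundle F -> E -> B (with CW structure): chi(E) = chi(B) * chi(F).
chi(Sigma_11) = -20, chi(Sigma_9) = -16.
chi(E) = (-20) * (-16) = 320

320


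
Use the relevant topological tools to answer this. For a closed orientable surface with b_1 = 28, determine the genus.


For a closed orientable surface: b_1 = 2g.
28 = 2g
g = 28 / 2 = 14

14


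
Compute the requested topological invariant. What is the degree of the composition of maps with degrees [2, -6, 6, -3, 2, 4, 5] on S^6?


Degree is multiplicative: deg(composition) = product of degrees.
= (2) * (-6) * (6) * (-3) * (2) * (4) * (5) = 8640

8640


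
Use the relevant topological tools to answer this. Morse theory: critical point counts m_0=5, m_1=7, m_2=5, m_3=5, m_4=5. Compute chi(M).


Morse theory: chi(M) = sum_k (-1)^k m_k where m_k = #(index-k critical points).
= (5) + (-7) + (5) + (-5) + (5) = 3

3


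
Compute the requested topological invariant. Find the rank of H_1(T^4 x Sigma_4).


pi_1(A x B) = pi_1(A) x pi_1(B); rank of abelianization = b_1.
b_1(T^4) = 4, b_1(Sigma_4) = 2*4 = 8.
b_1(product) = 4 + 8 = 12

12


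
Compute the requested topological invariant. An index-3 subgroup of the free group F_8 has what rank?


Nielsen-Schreier: an index-n subgroup of F_r is free of rank 1 + n(r-1).
Equivalently: chi(cover) = n*chi(base); chi(vee_r S^1) = 1 - 8 = -7.
chi(E) = 3*(-7) = -21; rank = 1 - chi(E) = 1 - (-21) = 22.
rank = 1 + 3*(8-1) = 1 + 21 = 22

22


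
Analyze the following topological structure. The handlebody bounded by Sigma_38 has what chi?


A genus-g handlebody deformation retracts to a wedge of g circles.
chi(vee_g S^1) = 1 - g.
chi(H_38) = 1 - 38 = -37

-37


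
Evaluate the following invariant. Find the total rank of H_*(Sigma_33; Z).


For Sigma_33: b_0 = 1, b_1 = 2g = 66, b_2 = 1.
Total = 1 + 66 + 1 = 68

68


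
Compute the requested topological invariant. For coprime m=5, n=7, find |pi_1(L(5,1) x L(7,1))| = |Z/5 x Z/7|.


pi_1(X x Y) = pi_1(X) x pi_1(Y).
pi_1(L(5,1)) = Z/5, pi_1(L(7,1)) = Z/7.
|Z/5 x Z/7| = 5 * 7 = 35

35


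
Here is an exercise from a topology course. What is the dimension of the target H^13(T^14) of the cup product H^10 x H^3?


Cup product: H^p x H^q -> H^{p+q}; here p+q = 10+3 = 13.
rank H^k(T^n) = C(n,k).
C(14,13) = 14

14


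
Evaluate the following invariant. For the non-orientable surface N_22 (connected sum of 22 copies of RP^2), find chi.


For a non-orientable closed surface with k crosscaps: chi = 2 - k.
Here k = 22.
chi = 2 - 22 = -20

-20


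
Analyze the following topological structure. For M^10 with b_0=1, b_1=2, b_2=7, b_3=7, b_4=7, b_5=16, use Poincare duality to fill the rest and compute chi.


By Poincare duality b_k = b_{10-k}, so full Betti numbers: b_0=1, b_1=2, b_2=7, b_3=7, b_4=7, b_5=16, b_6=7, b_7=7, b_8=7, b_9=2, b_10=1.
chi = sum (-1)^k b_k = -4

-4


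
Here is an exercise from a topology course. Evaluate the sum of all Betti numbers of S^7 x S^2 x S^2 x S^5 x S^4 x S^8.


Total Betti number is multiplicative under products.
Each S^d (d>=1) has total Betti number 2.
There are 6 sphere factors.
Total = 2^6 = 64

64


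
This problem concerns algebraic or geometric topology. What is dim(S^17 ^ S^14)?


S^m ^ S^n = S^{m+n}.
k = 17 + 14 = 31

31


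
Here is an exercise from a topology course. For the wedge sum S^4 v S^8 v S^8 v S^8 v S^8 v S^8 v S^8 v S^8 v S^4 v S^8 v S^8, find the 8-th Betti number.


For a wedge of spheres, H_k (k>0) is free on one generator per sphere of dimension k.
Spheres of dimension 8: count = 9.
b_8 = 9

9


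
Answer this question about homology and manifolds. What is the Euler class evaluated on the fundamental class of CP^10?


For any closed oriented manifold, <e(TM),[M]> = chi(M).
chi(CP^10) = 10+1 = 11

11


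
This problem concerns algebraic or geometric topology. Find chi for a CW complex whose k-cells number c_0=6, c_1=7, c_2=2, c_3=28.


chi = sum_k (-1)^k c_k.
= (-1)^0*6 + (-1)^1*7 + (-1)^2*2 + (-1)^3*28
= (6) + (-7) + (2) + (-28)
= -27

-27


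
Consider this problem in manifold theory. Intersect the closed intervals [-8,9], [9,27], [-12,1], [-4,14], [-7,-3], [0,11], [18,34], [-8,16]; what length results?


Intersection = [max(a_i), min(b_i)] = [18, -3].
Since 18 > -3, the intersection is empty.
Length = 0

0


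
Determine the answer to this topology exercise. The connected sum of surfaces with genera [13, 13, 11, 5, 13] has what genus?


Genus is additive under connected sum of orientable surfaces.
g = 13 + 13 + 11 + 5 + 13 = 55

55


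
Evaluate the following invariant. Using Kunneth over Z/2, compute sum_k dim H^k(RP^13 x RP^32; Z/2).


dim H^*(RP^n; Z/2) = n+1 (one Z/2 in each degree 0..n).
Total Betti number is multiplicative.
Total = (13+1) * (32+1) = 14 * 33 = 462

462


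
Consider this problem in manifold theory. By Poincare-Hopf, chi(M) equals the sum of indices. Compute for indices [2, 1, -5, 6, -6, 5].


Poincare-Hopf: chi(M) = sum of indices of zeros.
chi = (2) + (1) + (-5) + (6) + (-6) + (5) = 3

3


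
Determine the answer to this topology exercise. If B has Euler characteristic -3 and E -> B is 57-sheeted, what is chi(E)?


For a finite covering: chi(E) = (number of sheets) * chi(B).
chi(E) = 57 * (-3) = -171

-171


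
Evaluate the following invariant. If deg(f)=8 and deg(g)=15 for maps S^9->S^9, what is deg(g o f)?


Degree is multiplicative under composition: deg(g o f) = deg(g) * deg(f).
= 15 * 8 = 120

120


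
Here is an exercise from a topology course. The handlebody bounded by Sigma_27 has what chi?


A genus-g handlebody deformation retracts to a wedge of g circles.
chi(vee_g S^1) = 1 - g.
chi(H_27) = 1 - 27 = -26

-26


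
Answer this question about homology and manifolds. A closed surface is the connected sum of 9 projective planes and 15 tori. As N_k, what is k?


Since a >= 1, the sum is non-orientable; each T^2 can be replaced by RP^2 # RP^2 (since T^2#RP^2 = 3RP^2).
Total crosscaps k = 9 + 2*15 = 39.
Check via chi: chi = 9*1 + 15*0 - (9+15-1)*2 = -37 = 2 - k = -37. Consistent.

39


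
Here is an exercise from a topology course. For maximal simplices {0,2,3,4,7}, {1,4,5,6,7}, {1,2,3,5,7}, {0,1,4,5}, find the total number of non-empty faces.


Each maximal simplex on m vertices has 2^m - 1 nonempty faces.
Take the union (dedupe shared faces).
Total distinct faces = 83

83


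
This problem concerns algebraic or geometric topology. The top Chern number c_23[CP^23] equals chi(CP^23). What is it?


For any closed oriented manifold, <e(TM),[M]> = chi(M).
chi(CP^23) = 23+1 = 24

24


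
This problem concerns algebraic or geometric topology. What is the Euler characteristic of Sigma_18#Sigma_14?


chi(Sigma_18) = 2 - 2*18 = -34
chi(Sigma_14) = 2 - 2*14 = -26
For surfaces: chi(A#B) = chi(A) + chi(B) - 2.
chi = -34 + -26 - 2 = -62

-62


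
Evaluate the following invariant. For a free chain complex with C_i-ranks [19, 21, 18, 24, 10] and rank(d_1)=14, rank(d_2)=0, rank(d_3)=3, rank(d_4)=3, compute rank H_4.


rank H_k = rank(ker d_k) - rank(im d_{k+1}).
rank(ker d_4) = rank(C_4) - rank(d_4) = 10 - 3 = 7.
rank(im d_{4+1}) = 0.
rank H_4 = 7 - 0 = 7

7


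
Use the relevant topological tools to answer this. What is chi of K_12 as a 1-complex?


K_12: V = 12, E = C(12,2) = 66.
chi = V - E = 12 - 66 = -54

-54


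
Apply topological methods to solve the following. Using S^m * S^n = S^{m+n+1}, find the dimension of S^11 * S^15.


Join of spheres: S^m * S^n = S^{m+n+1}.
dim = 11 + 15 + 1 = 27

27


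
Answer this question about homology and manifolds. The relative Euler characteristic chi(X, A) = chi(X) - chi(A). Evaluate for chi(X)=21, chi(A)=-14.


Relative Euler characteristic: chi(X, A) = chi(X) - chi(A).
= 21 - (-14) = 35

35


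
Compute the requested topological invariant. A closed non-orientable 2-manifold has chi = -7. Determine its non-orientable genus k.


chi = 2 - k for closed non-orientable surfaces with k crosscaps.
-7 = 2 - k
k = 2 - (-7) = 9

9


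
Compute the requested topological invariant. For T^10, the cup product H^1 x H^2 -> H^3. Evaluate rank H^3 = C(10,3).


Cup product: H^p x H^q -> H^{p+q}; here p+q = 1+2 = 3.
rank H^k(T^n) = C(n,k).
C(10,3) = 120

120


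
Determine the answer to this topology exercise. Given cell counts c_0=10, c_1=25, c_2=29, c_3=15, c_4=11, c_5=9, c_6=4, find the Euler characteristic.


chi = sum_k (-1)^k c_k.
= (-1)^0*10 + (-1)^1*25 + (-1)^2*29 + (-1)^3*15 + (-1)^4*11 + (-1)^5*9 + (-1)^6*4
= (10) + (-25) + (29) + (-15) + (11) + (-9) + (4)
= 5

5


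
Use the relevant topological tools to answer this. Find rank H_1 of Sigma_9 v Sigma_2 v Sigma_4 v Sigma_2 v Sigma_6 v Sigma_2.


For a wedge X v Y: reduced H_k(X v Y) = H_k(X) + H_k(Y).
Each Sigma_g contributes b_1 = 2g.
b_1 = 18 + 4 + 8 + 4 + 12 + 4 = 50

50


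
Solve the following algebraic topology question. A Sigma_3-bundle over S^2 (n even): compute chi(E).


chi(S^2) = 2 (n even), chi(Sigma_3) = 2 - 2*3 = -4.
chi(E) = 2 * (-4) = -8

-8


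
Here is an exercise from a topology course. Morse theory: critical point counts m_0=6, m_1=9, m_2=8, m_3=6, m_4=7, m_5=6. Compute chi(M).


Morse theory: chi(M) = sum_k (-1)^k m_k where m_k = #(index-k critical points).
= (6) + (-9) + (8) + (-6) + (7) + (-6) = 0

0


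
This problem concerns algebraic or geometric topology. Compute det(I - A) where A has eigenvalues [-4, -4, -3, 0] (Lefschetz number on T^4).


For a torus self-map: L(f) = det(I - A) where A acts on H_1.
L(f) = (1--4) * (1--4) * (1--3) * (1-0) = 5 * 5 * 4 * 1 = 100

100


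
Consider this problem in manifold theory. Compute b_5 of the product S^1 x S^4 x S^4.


Each S^d has Poincare polynomial 1 + t^d.
The product S^1 x S^4 x S^4 has Poincare polynomial prod(1+t^d_i).
Expanding: b_0=1, b_1=1, b_4=2, b_5=2, b_8=1, b_9=1.
b_5 = 2

2


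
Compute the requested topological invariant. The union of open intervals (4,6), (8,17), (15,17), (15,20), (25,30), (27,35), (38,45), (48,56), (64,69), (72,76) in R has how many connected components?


Sort and merge overlapping open intervals.
Merged: (4,6), (8,20), (25,35), (38,45), (48,56), (64,69), (72,76).
Number of components = 7

7


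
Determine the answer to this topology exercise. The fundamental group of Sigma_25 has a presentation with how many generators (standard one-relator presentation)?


Standard presentation: pi_1(Sigma_g) = <a_1,b_1,...,a_g,b_g | [a_1,b_1]...[a_g,b_g] = 1>.
Number of generators = 2g = 2*25 = 50

50


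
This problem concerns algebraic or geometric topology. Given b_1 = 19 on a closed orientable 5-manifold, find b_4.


Poincare duality for closed orientable n-manifolds: b_k = b_{n-k}.
Here n = 5, so b_4 = b_1 = 19

19


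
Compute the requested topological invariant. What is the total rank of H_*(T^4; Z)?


b_k(T^4) = C(4,k), so the sum over k is sum_k C(4,k) = 2^4.
Total = 2^4 = 16

16


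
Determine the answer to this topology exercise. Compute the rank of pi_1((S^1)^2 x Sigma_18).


pi_1(A x B) = pi_1(A) x pi_1(B); rank of abelianization = b_1.
b_1(T^2) = 2, b_1(Sigma_18) = 2*18 = 36.
b_1(product) = 2 + 36 = 38

38


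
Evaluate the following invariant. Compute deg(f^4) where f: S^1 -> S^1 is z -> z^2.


deg(f) = 2. Degree is multiplicative: deg(f^4) = (deg f)^4.
deg(f^4) = (2)^4 = 16

16


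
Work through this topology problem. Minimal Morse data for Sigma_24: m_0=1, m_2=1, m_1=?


A perfect Morse function has m_k = b_k.
For Sigma_24: b_0=1, b_1=2g=48, b_2=1.
Saddles m_1 = 2g = 48

48


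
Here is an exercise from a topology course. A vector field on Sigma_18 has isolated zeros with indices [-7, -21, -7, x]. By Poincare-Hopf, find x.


Poincare-Hopf: sum of indices = chi(M).
chi(Sigma_18) = 2 - 2*18 = -34.
Sum of known indices = -35.
x = chi - (sum known) = -34 - (-35) = 1

1


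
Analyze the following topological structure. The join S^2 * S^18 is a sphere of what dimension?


Join of spheres: S^m * S^n = S^{m+n+1}.
dim = 2 + 18 + 1 = 21

21


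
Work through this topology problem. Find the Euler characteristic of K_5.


K_5: V = 5, E = C(5,2) = 10.
chi = V - E = 5 - 10 = -5

-5


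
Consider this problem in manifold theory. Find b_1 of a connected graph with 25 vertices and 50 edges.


For a connected graph: rank(pi_1) = b_1 = E - V + 1 = 1 - chi.
chi = V - E = 25 - 50 = -25.
rank = 1 - (-25) = 50 - 25 + 1 = 26

26


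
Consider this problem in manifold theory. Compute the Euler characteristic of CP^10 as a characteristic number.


For any closed oriented manifold, <e(TM),[M]> = chi(M).
chi(CP^10) = 10+1 = 11

11


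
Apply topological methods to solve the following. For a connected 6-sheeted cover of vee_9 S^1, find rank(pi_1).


Nielsen-Schreier: an index-n subgroup of F_r is free of rank 1 + n(r-1).
Equivalently: chi(cover) = n*chi(base); chi(vee_r S^1) = 1 - 9 = -8.
chi(E) = 6*(-8) = -48; rank = 1 - chi(E) = 1 - (-48) = 49.
rank = 1 + 6*(9-1) = 1 + 48 = 49

49


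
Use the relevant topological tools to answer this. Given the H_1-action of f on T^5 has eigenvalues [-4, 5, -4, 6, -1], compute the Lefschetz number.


For a torus self-map: L(f) = det(I - A) where A acts on H_1.
L(f) = (1--4) * (1-5) * (1--4) * (1-6) * (1--1) = 5 * -4 * 5 * -5 * 2 = 1000

1000


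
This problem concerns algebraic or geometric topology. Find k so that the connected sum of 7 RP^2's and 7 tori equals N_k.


Since a >= 1, the sum is non-orientable; each T^2 can be replaced by RP^2 # RP^2 (since T^2#RP^2 = 3RP^2).
Total crosscaps k = 7 + 2*7 = 21.
Check via chi: chi = 7*1 + 7*0 - (7+7-1)*2 = -19 = 2 - k = -19. Consistent.

21


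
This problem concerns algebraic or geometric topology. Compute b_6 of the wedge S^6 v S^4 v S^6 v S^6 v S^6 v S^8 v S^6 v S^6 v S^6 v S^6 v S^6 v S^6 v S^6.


For a wedge of spheres, H_k (k>0) is free on one generator per sphere of dimension k.
Spheres of dimension 6: count = 11.
b_6 = 11

11


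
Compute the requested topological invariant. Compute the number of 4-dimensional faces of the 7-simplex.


Delta^7 has 7+1 vertices. A 4-face is a choice of 4+1 vertices.
f_4 = C(7+1, 4+1) = C(8,5) = 56

56


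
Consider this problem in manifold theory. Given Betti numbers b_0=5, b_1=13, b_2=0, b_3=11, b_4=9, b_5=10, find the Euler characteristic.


chi = sum_k (-1)^k b_k.
= (5) + (-13) + (0) + (-11) + (9) + (-10)
= -20

-20


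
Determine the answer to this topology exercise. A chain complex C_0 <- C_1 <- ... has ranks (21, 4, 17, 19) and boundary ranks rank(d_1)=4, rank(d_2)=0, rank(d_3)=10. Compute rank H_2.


rank H_k = rank(ker d_k) - rank(im d_{k+1}).
rank(ker d_2) = rank(C_2) - rank(d_2) = 17 - 0 = 17.
rank(im d_{2+1}) = 10.
rank H_2 = 17 - 10 = 7

7


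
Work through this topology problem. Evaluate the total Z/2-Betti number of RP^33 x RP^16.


dim H^*(RP^n; Z/2) = n+1 (one Z/2 in each degree 0..n).
Total Betti number is multiplicative.
Total = (33+1) * (16+1) = 34 * 17 = 578

578


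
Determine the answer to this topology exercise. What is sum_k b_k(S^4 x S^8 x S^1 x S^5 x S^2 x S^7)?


Total Betti number is multiplicative under products.
Each S^d (d>=1) has total Betti number 2.
There are 6 sphere factors.
Total = 2^6 = 64

64


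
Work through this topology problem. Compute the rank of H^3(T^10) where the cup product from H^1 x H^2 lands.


Cup product: H^p x H^q -> H^{p+q}; here p+q = 1+2 = 3.
rank H^k(T^n) = C(n,k).
C(10,3) = 120

120


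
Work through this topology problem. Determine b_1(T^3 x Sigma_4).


pi_1(A x B) = pi_1(A) x pi_1(B); rank of abelianization = b_1.
b_1(T^3) = 3, b_1(Sigma_4) = 2*4 = 8.
b_1(product) = 3 + 8 = 11

11


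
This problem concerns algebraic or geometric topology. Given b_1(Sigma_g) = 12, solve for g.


For a closed orientable surface: b_1 = 2g.
12 = 2g
g = 12 / 2 = 6

6


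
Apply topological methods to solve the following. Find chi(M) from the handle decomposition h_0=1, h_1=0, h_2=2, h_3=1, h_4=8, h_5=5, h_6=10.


Handles of index k contribute (-1)^k to chi (same as CW cells).
chi = (1) + (0) + (2) + (-1) + (8) + (-5) + (10) = 15

15


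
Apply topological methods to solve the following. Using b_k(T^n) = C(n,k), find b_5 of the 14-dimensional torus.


By the Kunneth formula, b_k(T^n) = C(n,k).
b_5(T^14) = C(14,5).
C(14,5) = 14!/(5!*9!) = 2002

2002


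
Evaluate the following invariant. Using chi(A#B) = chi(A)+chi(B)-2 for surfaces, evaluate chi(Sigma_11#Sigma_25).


chi(Sigma_11) = 2 - 2*11 = -20
chi(Sigma_25) = 2 - 2*25 = -48
For surfaces: chi(A#B) = chi(A) + chi(B) - 2.
chi = -20 + -48 - 2 = -70

-70


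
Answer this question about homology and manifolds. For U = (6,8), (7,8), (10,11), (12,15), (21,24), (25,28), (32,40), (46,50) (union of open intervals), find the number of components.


Sort and merge overlapping open intervals.
Merged: (6,8), (10,11), (12,15), (21,24), (25,28), (32,40), (46,50).
Number of components = 7

7


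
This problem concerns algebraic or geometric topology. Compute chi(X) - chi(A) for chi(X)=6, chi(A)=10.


Relative Euler characteristic: chi(X, A) = chi(X) - chi(A).
= 6 - (10) = -4

-4


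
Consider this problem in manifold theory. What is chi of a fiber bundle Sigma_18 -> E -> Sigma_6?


For a fiber bundle F -> E -> B (with CW structure): chi(E) = chi(B) * chi(F).
chi(Sigma_6) = -10, chi(Sigma_18) = -34.
chi(E) = (-10) * (-34) = 340

340


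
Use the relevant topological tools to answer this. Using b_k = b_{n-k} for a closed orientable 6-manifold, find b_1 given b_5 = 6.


Poincare duality for closed orientable n-manifolds: b_k = b_{n-k}.
Here n = 6, so b_1 = b_5 = 6

6


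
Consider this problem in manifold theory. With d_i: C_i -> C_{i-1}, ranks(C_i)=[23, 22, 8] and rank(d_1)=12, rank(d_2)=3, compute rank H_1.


rank H_k = rank(ker d_k) - rank(im d_{k+1}).
rank(ker d_1) = rank(C_1) - rank(d_1) = 22 - 12 = 10.
rank(im d_{1+1}) = 3.
rank H_1 = 10 - 3 = 7

7


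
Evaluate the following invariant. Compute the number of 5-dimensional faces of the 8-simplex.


Delta^8 has 8+1 vertices. A 5-face is a choice of 5+1 vertices.
f_5 = C(8+1, 5+1) = C(9,6) = 84

84


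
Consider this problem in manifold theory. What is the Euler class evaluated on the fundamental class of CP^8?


For any closed oriented manifold, <e(TM),[M]> = chi(M).
chi(CP^8) = 8+1 = 9

9


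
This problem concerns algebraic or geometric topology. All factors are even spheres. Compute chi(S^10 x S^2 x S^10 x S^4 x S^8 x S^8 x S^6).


chi is multiplicative: chi(X x Y) = chi(X) chi(Y).
Each even-dim sphere has chi = 2. There are 7 factors.
chi = 2^7 = 128

128


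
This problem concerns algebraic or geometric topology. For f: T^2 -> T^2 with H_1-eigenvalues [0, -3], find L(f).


For a torus self-map: L(f) = det(I - A) where A acts on H_1.
L(f) = (1-0) * (1--3) = 1 * 4 = 4

4


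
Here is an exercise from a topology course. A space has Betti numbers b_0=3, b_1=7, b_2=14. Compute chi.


chi = sum_k (-1)^k b_k.
= (3) + (-7) + (14)
= 10

10


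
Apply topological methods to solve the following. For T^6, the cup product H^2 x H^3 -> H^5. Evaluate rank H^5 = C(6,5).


Cup product: H^p x H^q -> H^{p+q}; here p+q = 2+3 = 5.
rank H^k(T^n) = C(n,k).
C(6,5) = 6

6


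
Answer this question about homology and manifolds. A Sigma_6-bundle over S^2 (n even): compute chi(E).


chi(S^2) = 2 (n even), chi(Sigma_6) = 2 - 2*6 = -10.
chi(E) = 2 * (-10) = -20

-20


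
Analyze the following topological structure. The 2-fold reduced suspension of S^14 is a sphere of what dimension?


Each suspension raises dimension by 1: Sigma S^n = S^{n+1}.
Sigma^2 S^14 = S^{14+2} = S^16

16


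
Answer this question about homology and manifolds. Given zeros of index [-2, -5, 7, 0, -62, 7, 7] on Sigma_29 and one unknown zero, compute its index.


Poincare-Hopf: sum of indices = chi(M).
chi(Sigma_29) = 2 - 2*29 = -56.
Sum of known indices = -48.
x = chi - (sum known) = -56 - (-48) = -8

-8


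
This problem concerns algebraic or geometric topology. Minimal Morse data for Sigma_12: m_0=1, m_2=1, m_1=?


A perfect Morse function has m_k = b_k.
For Sigma_12: b_0=1, b_1=2g=24, b_2=1.
Saddles m_1 = 2g = 24

24


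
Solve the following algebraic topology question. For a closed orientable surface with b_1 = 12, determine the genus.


For a closed orientable surface: b_1 = 2g.
12 = 2g
g = 12 / 2 = 6

6


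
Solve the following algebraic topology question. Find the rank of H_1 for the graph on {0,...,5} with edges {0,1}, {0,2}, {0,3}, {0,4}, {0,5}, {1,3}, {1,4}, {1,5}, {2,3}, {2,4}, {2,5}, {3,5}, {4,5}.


b_1 = E - V + (number of components).
E = 13, V = 6, components = 1.
b_1 = 13 - 6 + 1 = 8

8


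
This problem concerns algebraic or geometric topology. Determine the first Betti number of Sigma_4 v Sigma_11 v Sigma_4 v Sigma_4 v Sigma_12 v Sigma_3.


For a wedge X v Y: reduced H_k(X v Y) = H_k(X) + H_k(Y).
Each Sigma_g contributes b_1 = 2g.
b_1 = 8 + 22 + 8 + 8 + 24 + 6 = 76

76


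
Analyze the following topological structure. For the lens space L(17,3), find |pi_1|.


pi_1(L(p,q)) = Z/pZ for any q coprime to p.
|pi_1(L(17,3))| = 17

17


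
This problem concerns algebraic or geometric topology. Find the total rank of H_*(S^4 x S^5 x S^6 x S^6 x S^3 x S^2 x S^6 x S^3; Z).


Total Betti number is multiplicative under products.
Each S^d (d>=1) has total Betti number 2.
There are 8 sphere factors.
Total = 2^8 = 256

256


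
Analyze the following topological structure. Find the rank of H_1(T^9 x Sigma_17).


pi_1(A x B) = pi_1(A) x pi_1(B); rank of abelianization = b_1.
b_1(T^9) = 9, b_1(Sigma_17) = 2*17 = 34.
b_1(product) = 9 + 34 = 43

43


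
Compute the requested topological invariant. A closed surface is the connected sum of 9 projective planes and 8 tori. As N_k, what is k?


Since a >= 1, the sum is non-orientable; each T^2 can be replaced by RP^2 # RP^2 (since T^2#RP^2 = 3RP^2).
Total crosscaps k = 9 + 2*8 = 25.
Check via chi: chi = 9*1 + 8*0 - (9+8-1)*2 = -23 = 2 - k = -23. Consistent.

25


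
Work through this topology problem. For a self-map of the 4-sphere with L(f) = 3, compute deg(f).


L(f) = 1 + (-1)^4 deg(f) on S^4.
3 = 1 + (-1)^4 * deg(f)
(-1)^4 * deg(f) = 2
deg(f) = 2

2


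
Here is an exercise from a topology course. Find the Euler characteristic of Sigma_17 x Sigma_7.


chi(Sigma_17) = 2 - 2*17 = -32
chi(Sigma_7) = 2 - 2*7 = -12
chi(product) = (-32) * (-12) = 384

384


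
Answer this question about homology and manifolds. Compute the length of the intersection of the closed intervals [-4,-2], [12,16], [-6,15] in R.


Intersection = [max(a_i), min(b_i)] = [12, -2].
Since 12 > -2, the intersection is empty.
Length = 0

0


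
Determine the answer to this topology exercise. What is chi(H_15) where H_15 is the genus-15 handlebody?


A genus-g handlebody deformation retracts to a wedge of g circles.
chi(vee_g S^1) = 1 - g.
chi(H_15) = 1 - 15 = -14

-14


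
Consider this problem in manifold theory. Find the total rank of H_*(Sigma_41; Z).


For Sigma_41: b_0 = 1, b_1 = 2g = 82, b_2 = 1.
Total = 1 + 82 + 1 = 84

84


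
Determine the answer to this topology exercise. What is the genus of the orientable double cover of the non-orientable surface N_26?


chi(N_26) = 2 - 26 = -24.
Double cover: chi(Sigma_g) = 2 * chi(N_26) = 2*(-24) = -48.
2 - 2g = -48, so g = (2 - (-48))/2 = 50/2 = 25

25


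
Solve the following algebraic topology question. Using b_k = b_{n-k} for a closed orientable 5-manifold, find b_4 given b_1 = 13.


Poincare duality for closed orientable n-manifolds: b_k = b_{n-k}.
Here n = 5, so b_4 = b_1 = 13

13


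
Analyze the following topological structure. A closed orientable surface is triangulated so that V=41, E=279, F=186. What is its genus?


chi = V - E + F = 41 - 279 + 186 = -52
For orientable closed surface: chi = 2 - 2g, so g = (2 - chi)/2.
g = (2 - (-52)) / 2 = 54 / 2 = 27

27


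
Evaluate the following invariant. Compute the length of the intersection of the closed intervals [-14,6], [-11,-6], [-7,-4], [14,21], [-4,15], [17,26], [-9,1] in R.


Intersection = [max(a_i), min(b_i)] = [17, -6].
Since 17 > -6, the intersection is empty.
Length = 0

0


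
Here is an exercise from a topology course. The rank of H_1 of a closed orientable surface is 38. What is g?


For a closed orientable surface: b_1 = 2g.
38 = 2g
g = 38 / 2 = 19

19


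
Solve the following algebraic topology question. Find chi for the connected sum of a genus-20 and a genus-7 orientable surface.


chi(Sigma_20) = 2 - 2*20 = -38
chi(Sigma_7) = 2 - 2*7 = -12
For surfaces: chi(A#B) = chi(A) + chi(B) - 2.
chi = -38 + -12 - 2 = -52

-52


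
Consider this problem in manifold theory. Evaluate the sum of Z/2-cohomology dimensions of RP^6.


H^k(RP^6; Z/2) = Z/2 for each 0 <= k <= 6.
Total dimension = 6 + 1 = 7

7


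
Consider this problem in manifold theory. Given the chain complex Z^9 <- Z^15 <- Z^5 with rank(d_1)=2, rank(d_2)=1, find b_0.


rank H_k = rank(ker d_k) - rank(im d_{k+1}).
rank(ker d_0) = rank(C_0) - rank(d_0) = 9 - 0 = 9.
rank(im d_{0+1}) = 2.
rank H_0 = 9 - 2 = 7

7


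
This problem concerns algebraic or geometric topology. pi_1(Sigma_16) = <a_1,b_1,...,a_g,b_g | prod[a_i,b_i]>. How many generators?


Standard presentation: pi_1(Sigma_g) = <a_1,b_1,...,a_g,b_g | [a_1,b_1]...[a_g,b_g] = 1>.
Number of generators = 2g = 2*16 = 32

32


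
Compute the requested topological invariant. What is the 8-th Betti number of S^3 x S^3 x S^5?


Each S^d has Poincare polynomial 1 + t^d.
The product S^3 x S^3 x S^5 has Poincare polynomial prod(1+t^d_i).
Expanding: b_0=1, b_3=2, b_5=1, b_6=1, b_8=2, b_11=1.
b_8 = 2

2


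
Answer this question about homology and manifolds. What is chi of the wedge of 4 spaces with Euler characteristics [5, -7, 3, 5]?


chi(A v B) = chi(A) + chi(B) - 1 (one point identified).
For 4 spaces: chi = (sum chi_i) - (4 - 1).
sum = 6; chi = 6 - 3 = 3

3


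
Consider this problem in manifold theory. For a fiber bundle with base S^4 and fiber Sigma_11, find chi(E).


chi(S^4) = 2 (n even), chi(Sigma_11) = 2 - 2*11 = -20.
chi(E) = 2 * (-20) = -40

-40


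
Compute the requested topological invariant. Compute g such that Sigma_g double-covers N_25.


chi(N_25) = 2 - 25 = -23.
Double cover: chi(Sigma_g) = 2 * chi(N_25) = 2*(-23) = -46.
2 - 2g = -46, so g = (2 - (-46))/2 = 48/2 = 24

24


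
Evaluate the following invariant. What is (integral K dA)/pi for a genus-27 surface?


Gauss-Bonnet: integral K dA = 2*pi*chi(M).
chi(Sigma_27) = 2 - 2*27 = -52.
(integral K dA)/pi = 2*chi = 2*(-52) = -104

-104


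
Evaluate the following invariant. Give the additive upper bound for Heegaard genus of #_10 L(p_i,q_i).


Heegaard genus satisfies g(A#B) <= g(A) + g(B).
Each lens space has g = 1.
Upper bound: 10 * 1 = 10

10


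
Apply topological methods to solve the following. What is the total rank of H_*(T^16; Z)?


b_k(T^16) = C(16,k), so the sum over k is sum_k C(16,k) = 2^16.
Total = 2^16 = 65536

65536


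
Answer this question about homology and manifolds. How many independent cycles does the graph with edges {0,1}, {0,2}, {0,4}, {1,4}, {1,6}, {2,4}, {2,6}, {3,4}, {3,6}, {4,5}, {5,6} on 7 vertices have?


b_1 = E - V + (number of components).
E = 11, V = 7, components = 1.
b_1 = 11 - 7 + 1 = 5

5


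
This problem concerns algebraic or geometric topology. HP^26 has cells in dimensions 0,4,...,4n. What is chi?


HP^26 has one cell in each dimension 0, 4, ..., 4*26 (26+1 cells, all even-dim).
chi = 26 + 1 = 27

27


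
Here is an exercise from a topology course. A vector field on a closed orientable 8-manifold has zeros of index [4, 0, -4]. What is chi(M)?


Poincare-Hopf: chi(M) = sum of indices of zeros.
chi = (4) + (0) + (-4) = 0

0


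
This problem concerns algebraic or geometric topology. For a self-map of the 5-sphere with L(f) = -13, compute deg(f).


L(f) = 1 + (-1)^5 deg(f) on S^5.
-13 = 1 + (-1)^5 * deg(f)
(-1)^5 * deg(f) = -14
deg(f) = 14

14


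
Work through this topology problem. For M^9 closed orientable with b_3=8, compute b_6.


Poincare duality for closed orientable n-manifolds: b_k = b_{n-k}.
Here n = 9, so b_6 = b_3 = 8

8


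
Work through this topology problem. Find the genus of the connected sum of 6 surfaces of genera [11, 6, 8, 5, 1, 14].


Genus is additive under connected sum of orientable surfaces.
g = 11 + 6 + 8 + 5 + 1 + 14 = 45

45


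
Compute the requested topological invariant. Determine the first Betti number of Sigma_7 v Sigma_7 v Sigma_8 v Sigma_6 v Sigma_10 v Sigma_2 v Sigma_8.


For a wedge X v Y: reduced H_k(X v Y) = H_k(X) + H_k(Y).
Each Sigma_g contributes b_1 = 2g.
b_1 = 14 + 14 + 16 + 12 + 20 + 4 + 16 = 96

96


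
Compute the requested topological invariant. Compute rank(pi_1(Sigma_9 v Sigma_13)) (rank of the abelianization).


For a wedge: H_1(A v B) = H_1(A) + H_1(B).
b_1(Sigma_9) = 18, b_1(Sigma_13) = 26.
b_1 = 18 + 26 = 44

44


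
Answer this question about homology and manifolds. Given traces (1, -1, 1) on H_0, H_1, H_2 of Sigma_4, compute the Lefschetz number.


L(f) = tr(f_0*) - tr(f_1*) + tr(f_2*).
= 1 - (-1) + (1)
= 3

3


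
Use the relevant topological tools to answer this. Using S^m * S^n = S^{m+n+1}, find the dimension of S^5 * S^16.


Join of spheres: S^m * S^n = S^{m+n+1}.
dim = 5 + 16 + 1 = 22

22


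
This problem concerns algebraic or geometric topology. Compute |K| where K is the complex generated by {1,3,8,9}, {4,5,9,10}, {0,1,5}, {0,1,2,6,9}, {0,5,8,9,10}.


Each maximal simplex on m vertices has 2^m - 1 nonempty faces.
Take the union (dedupe shared faces).
Total distinct faces = 79

79


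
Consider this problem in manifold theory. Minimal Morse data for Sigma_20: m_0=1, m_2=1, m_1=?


A perfect Morse function has m_k = b_k.
For Sigma_20: b_0=1, b_1=2g=40, b_2=1.
Saddles m_1 = 2g = 40

40


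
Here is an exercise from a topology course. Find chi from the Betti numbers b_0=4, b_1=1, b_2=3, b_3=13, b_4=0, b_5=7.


chi = sum_k (-1)^k b_k.
= (4) + (-1) + (3) + (-13) + (0) + (-7)
= -14

-14


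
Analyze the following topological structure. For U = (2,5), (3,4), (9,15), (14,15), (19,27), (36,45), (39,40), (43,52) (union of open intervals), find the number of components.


Sort and merge overlapping open intervals.
Merged: (2,5), (9,15), (19,27), (36,52).
Number of components = 4

4


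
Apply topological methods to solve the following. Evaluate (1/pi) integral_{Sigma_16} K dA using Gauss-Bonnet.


Gauss-Bonnet: integral K dA = 2*pi*chi(M).
chi(Sigma_16) = 2 - 2*16 = -30.
(integral K dA)/pi = 2*chi = 2*(-30) = -60

-60
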